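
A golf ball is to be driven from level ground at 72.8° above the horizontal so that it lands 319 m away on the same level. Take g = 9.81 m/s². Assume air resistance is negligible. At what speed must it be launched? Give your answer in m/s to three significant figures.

74.4 m/s

Level-ground range: R = v₀² sin(2θ)/g, so v₀ = √(gR / sin 2θ).
v₀ = √(9.81 × 319 / sin 145.6°) = √(3129 / 0.5650) = √5539.1 = 74.42 m/s.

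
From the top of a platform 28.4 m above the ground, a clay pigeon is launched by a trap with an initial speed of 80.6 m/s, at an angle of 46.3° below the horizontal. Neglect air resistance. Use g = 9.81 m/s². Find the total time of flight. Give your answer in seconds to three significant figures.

Horizontal component vₓ = 80.60 cos 46.3° = 55.69 m/s; vertical v_y0 = −58.27 m/s (downward).
With up positive and y = 0 at the ground: y(t) = 28.4 + (−58.27) t − 4.905 t². Setting y = 0 and taking the positive root: t = [−58.27 + √(58.27² + 2·9.81·28.4)] / 9.81 = (−58.27 + 62.87) / 9.81 = 0.4689 s.

0.469 s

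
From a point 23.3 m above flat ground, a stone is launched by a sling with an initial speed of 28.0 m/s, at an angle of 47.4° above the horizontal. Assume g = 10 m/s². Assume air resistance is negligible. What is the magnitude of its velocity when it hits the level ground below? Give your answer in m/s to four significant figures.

Components: vₓ = 28.00 cos 47.4° = 18.95 m/s, v_y0 = 28.00 sin 47.4° = 20.61 m/s.
The projectile lands when y = 23.3 + (20.61) t − ½·10.0·t² = 0. Positive root: t = (20.61 + √(20.61² + 2·10.0·23.3)) / 10.0 = (20.61 + 29.85) / 10.0 = 5.046 s.
Vertical velocity at impact: v_y = v_y0 − g t = 20.61 − 10.0 × 5.046 = −29.85 m/s.
Speed: |v| = √(vₓ² + v_y²) = √(18.95² + 29.85²) = 35.36 m/s.

35.36 m/s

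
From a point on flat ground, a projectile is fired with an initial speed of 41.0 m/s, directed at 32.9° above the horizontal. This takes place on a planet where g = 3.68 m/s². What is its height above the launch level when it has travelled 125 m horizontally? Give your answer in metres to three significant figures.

vₓ = 41.00 cos 32.9° = 34.42 m/s; v_y0 = 41.00 sin 32.9° = 22.27 m/s.
x = vₓ t ⇒ t = 125/34.42 = 3.631 s.
Height: y = v_y0 t − ½ g t² = 22.27 × 3.631 − 1.840 × 3.631² = 80.87 − 24.26 = 56.61 m.

56.6 m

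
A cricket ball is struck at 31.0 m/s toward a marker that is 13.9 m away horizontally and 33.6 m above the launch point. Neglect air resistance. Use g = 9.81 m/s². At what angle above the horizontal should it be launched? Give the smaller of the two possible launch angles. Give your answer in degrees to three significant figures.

72.8°

Trajectory: y = x tanθ − g x² (1 + tan²θ)/(2v₀²). With x = 13.9, y = 33.6, v₀ = 31.0, g = 9.81:
0.9862 tan²θ − 13.9 tanθ + (34.59) = 0.
tanθ = [13.9 ± √(13.9² − 4 × 0.9862 × (34.59))] / (2 × 0.9862) = (13.9 ± 7.535) / 1.972, giving tanθ = 3.227 or 10.87.
θ = 72.78° or 84.74°; the smaller is 72.78°.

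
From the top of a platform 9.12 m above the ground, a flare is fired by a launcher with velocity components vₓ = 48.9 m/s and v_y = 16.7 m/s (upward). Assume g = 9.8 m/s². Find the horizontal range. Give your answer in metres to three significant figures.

190 m

The projectile lands when y = 9.12 + (16.70) t − ½·9.80·t² = 0. Positive root: t = (16.70 + √(16.70² + 2·9.80·9.12)) / 9.80 = (16.70 + 21.39) / 9.80 = 3.887 s.
Horizontal distance: R = vₓ t = 48.90 × 3.887 = 190.1 m.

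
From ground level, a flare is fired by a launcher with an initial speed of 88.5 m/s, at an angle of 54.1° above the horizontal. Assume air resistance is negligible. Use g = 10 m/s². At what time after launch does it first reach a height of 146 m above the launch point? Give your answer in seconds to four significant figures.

2.458 s

Components: vₓ = 88.50 cos 54.1° = 51.89 m/s, v_y0 = 88.50 sin 54.1° = 71.69 m/s.
Set y = v_y0 t − ½ g t² = 146: 5.000 t² − 71.69 t + 146 = 0.
Quadratic formula: t = (71.69 ± √2219.3) / 10.0 = (71.69 ± 47.11) / 10.0 → t = 2.458 s or 11.88 s.
The first (ascending) time is 2.458 s.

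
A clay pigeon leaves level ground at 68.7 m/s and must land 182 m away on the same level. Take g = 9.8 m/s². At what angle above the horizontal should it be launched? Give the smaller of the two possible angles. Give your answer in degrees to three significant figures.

From R = (v₀²/g) sin 2θ: sin 2θ = 9.80 × 182 / 4719.7 = 0.3779.
2θ = 22.20° or 180° − 22.20° = 157.8°, so θ = 11.10° or 78.90°.
The smaller angle is 11.10°.

11.1°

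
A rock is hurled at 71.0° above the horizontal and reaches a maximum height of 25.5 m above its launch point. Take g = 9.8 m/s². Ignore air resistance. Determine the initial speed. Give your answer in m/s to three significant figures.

At the peak v_y = 0, so v_y0 = √(2gH) = √(2 × 9.80 × 25.5) = 22.36 m/s.
v_y0 = v₀ sin θ ⇒ v₀ = 22.36 / sin 71.0° = 23.64 m/s.

23.6 m/s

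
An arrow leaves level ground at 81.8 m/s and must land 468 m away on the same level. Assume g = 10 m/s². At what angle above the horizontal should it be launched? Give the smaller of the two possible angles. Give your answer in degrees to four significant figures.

22.19°

Level-ground range R = v₀² sin(2θ)/g ⇒ sin(2θ) = gR/v₀² = 10.0 × 468 / 81.8² = 0.6994.
2θ = 44.38° or 180° − 44.38° = 135.6°, so θ = 22.19° or 67.81°.
The smaller angle is 22.19°.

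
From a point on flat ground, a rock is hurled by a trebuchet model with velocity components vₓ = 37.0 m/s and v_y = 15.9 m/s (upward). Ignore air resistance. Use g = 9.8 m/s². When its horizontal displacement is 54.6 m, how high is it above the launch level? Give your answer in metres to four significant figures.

12.79 m

x = vₓ t ⇒ t = 54.6/37.00 = 1.476 s.
Height: y = v_y0 t − ½ g t² = 15.90 × 1.476 − 4.900 × 1.476² = 23.46 − 10.67 = 12.79 m.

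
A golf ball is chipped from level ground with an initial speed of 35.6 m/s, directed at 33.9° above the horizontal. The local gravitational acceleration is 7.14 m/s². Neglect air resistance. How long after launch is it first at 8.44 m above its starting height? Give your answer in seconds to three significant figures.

0.464 s

Horizontal component vₓ = 35.60 cos 33.9° = 29.55 m/s; vertical v_y0 = 35.60 sin 33.9° = 19.86 m/s.
Require v_y0 t − ½ g t² = 8.44, i.e. 3.570 t² − 19.86 t + 8.44 = 0.
Quadratic formula: t = (19.86 ± √273.73) / 7.14 = (19.86 ± 16.54) / 7.14 → t = 0.4637 s or 5.098 s.
The first (ascending) time is 0.4637 s.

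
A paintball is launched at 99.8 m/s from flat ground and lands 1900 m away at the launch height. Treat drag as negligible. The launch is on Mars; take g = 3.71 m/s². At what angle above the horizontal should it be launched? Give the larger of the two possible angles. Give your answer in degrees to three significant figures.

67.5°

Level-ground range R = v₀² sin(2θ)/g ⇒ sin(2θ) = gR/v₀² = 3.71 × 1900 / 99.8² = 0.7077.
2θ = 45.05° or 180° − 45.05° = 134.9°, so θ = 22.53° or 67.47°.
The larger angle is 67.47°.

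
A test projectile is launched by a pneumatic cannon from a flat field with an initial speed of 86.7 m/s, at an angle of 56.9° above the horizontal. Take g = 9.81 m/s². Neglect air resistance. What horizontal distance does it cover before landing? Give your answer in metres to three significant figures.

Horizontal component vₓ = 86.70 cos 56.9° = 47.35 m/s; vertical v_y0 = 86.70 sin 56.9° = 72.63 m/s.
Time aloft: T = 2 v_y0 / g = 2 × 72.63 / 9.81 = 14.81 s.
Horizontal distance R = vₓ T = 47.35 × 14.81 = 701.1 m.

701 m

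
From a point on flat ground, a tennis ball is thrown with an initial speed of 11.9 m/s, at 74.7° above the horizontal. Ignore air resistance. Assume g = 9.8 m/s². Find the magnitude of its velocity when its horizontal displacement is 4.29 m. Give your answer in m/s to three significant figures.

Components: vₓ = 11.90 cos 74.7° = 3.140 m/s, v_y0 = 11.90 sin 74.7° = 11.48 m/s.
x = vₓ t ⇒ t = 4.29/3.140 = 1.366 s.
Vertical velocity there: v_y = v_y0 − g t = 11.48 − 9.80 × 1.366 = −1.911 m/s.
Speed: √(vₓ² + v_y²) = √(3.140² + 1.911²) = 3.676 m/s.

3.68 m/s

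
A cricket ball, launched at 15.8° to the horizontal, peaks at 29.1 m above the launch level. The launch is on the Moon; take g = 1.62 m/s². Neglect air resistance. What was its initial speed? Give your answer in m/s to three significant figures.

35.7 m/s

At the peak v_y = 0, so v_y0 = √(2gH) = √(2 × 1.62 × 29.1) = 9.710 m/s.
v_y0 = v₀ sin θ ⇒ v₀ = 9.710 / sin 15.8° = 35.66 m/s.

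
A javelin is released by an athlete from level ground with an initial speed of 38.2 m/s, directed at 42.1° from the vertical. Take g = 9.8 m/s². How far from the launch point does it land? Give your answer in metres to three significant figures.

148 m

Resolve: vₓ = 38.20 sin 42.1° = 25.61 m/s and v_y0 = 38.20 cos 42.1° = 28.34 m/s.
Flight time T = 2 v_y0 / g = 5.784 s.
Horizontal distance R = vₓ T = 25.61 × 5.784 = 148.1 m.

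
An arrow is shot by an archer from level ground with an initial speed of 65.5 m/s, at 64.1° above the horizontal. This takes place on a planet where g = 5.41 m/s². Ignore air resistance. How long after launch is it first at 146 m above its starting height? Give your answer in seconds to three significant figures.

2.85 s

Resolve: vₓ = 65.50 cos 64.1° = 28.61 m/s and v_y0 = 65.50 sin 64.1° = 58.92 m/s.
Set y = v_y0 t − ½ g t² = 146: 2.705 t² − 58.92 t + 146 = 0.
Quadratic formula: t = (58.92 ± √1892.0) / 5.41 = (58.92 ± 43.50) / 5.41 → t = 2.851 s or 18.93 s.
The first (ascending) time is 2.851 s.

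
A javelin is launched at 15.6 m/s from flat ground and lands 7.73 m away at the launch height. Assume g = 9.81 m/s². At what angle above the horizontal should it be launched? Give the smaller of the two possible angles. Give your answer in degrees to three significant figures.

9.08°

Level-ground range R = v₀² sin(2θ)/g ⇒ sin(2θ) = gR/v₀² = 9.81 × 7.73 / 15.6² = 0.3116.
2θ = 18.16° or 180° − 18.16° = 161.8°, so θ = 9.078° or 80.92°.
The smaller angle is 9.078°.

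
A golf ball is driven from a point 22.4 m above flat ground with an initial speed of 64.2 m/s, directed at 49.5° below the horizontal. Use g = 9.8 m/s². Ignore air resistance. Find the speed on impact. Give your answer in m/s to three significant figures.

Horizontal component vₓ = 64.20 cos 49.5° = 41.69 m/s; vertical v_y0 = −48.82 m/s (downward).
With up positive and y = 0 at the ground: y(t) = 22.4 + (−48.82) t − 4.900 t². Setting y = 0 and taking the positive root: t = [−48.82 + √(48.82² + 2·9.80·22.4)] / 9.80 = (−48.82 + 53.12) / 9.80 = 0.4395 s.
Vertical velocity at impact: v_y = v_y0 − g t = −48.82 − 9.80 × 0.4395 = −53.12 m/s.
Speed: |v| = √(vₓ² + v_y²) = √(41.69² + 53.12²) = 67.53 m/s.

67.5 m/s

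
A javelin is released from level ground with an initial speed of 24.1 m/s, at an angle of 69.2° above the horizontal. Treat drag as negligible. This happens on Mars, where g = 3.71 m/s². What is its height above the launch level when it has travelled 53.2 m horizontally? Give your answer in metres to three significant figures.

vₓ = 24.10 cos 69.2° = 8.558 m/s; v_y0 = 24.10 sin 69.2° = 22.53 m/s.
x = vₓ t ⇒ t = 53.2/8.558 = 6.216 s.
Height: y = v_y0 t − ½ g t² = 22.53 × 6.216 − 1.855 × 6.216² = 140.0 − 71.68 = 68.37 m.

68.4 m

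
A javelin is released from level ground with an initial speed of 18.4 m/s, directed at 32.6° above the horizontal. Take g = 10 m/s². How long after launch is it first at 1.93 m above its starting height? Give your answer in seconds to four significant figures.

Components: vₓ = 18.40 cos 32.6° = 15.50 m/s, v_y0 = 18.40 sin 32.6° = 9.913 m/s.
Height y(t) = 9.913 t − 5.000 t² = 1.93 gives 5.000 t² − 9.913 t + 1.93 = 0.
Quadratic formula: t = (9.913 ± √59.675) / 10.0 = (9.913 ± 7.725) / 10.0 → t = 0.2188 s or 1.764 s.
The first (ascending) time is 0.2188 s.

0.2188 s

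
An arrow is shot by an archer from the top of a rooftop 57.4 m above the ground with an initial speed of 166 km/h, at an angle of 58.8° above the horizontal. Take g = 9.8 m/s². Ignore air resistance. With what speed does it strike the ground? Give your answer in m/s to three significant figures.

57.0 m/s

Convert: 166 km/h = 166/3.6 = 46.11 m/s.
Resolve: vₓ = 46.11 cos 58.8° = 23.89 m/s and v_y0 = 46.11 sin 58.8° = 39.44 m/s.
With up positive and y = 0 at the ground: y(t) = 57.4 + (39.44) t − 4.900 t². Setting y = 0 and taking the positive root: t = [39.44 + √(39.44² + 2·9.80·57.4)] / 9.80 = (39.44 + 51.78) / 9.80 = 9.308 s.
Vertical velocity at impact: v_y = v_y0 − g t = 39.44 − 9.80 × 9.308 = −51.78 m/s.
Speed: |v| = √(vₓ² + v_y²) = √(23.89² + 51.78²) = 57.02 m/s.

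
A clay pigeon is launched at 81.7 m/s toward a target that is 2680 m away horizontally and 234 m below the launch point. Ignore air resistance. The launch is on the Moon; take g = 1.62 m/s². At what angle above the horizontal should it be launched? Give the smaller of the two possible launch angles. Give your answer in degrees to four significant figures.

14.57°

Trajectory: y = x tanθ − g x² (1 + tan²θ)/(2v₀²). With x = 2680, y = −234, v₀ = 81.7, g = 1.62:
871.6 tan²θ − 2680 tanθ + (637.6) = 0.
tanθ = [2680 ± √(2680² − 4 × 871.6 × (637.6))] / (2 × 871.6) = (2680 ± 2227) / 1743, giving tanθ = 0.2599 or 2.815.
θ = 14.57° or 70.44°; the smaller is 14.57°.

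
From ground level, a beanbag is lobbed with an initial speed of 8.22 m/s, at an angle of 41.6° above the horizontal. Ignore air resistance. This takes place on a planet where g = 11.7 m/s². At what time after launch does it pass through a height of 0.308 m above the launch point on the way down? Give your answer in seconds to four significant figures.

0.8726 s

vₓ = 8.220 cos 41.6° = 6.147 m/s; v_y0 = 8.220 sin 41.6° = 5.457 m/s.
Height y(t) = 5.457 t − 5.850 t² = 0.308 gives 5.850 t² − 5.457 t + 0.308 = 0.
t = [5.457 ± √(5.457² − 2·11.7·0.308)] / 11.7 = (5.457 ± 4.752) / 11.7, so t = 0.06034 s or t = 0.8726 s.
The descending-branch root is 0.8726 s.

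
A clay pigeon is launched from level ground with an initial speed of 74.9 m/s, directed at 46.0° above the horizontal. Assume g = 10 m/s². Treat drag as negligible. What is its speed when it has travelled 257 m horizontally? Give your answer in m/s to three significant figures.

52.2 m/s

Horizontal component vₓ = 74.90 cos 46.0° = 52.03 m/s; vertical v_y0 = 74.90 sin 46.0° = 53.88 m/s.
At x = 257 m, t = x/vₓ = 257/52.03 = 4.939 s.
Vertical velocity there: v_y = v_y0 − g t = 53.88 − 10.0 × 4.939 = 4.484 m/s.
Speed: √(vₓ² + v_y²) = √(52.03² + 4.484²) = 52.22 m/s.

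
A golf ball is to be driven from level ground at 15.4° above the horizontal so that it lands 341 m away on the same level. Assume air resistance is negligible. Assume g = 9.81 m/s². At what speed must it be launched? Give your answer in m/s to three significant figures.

80.8 m/s

From R = (v₀² / g) sin 2θ: v₀ = √(gR / sin 2θ).
v₀ = √(9.81 × 341 / sin 30.80°) = √(3345 / 0.5120) = √6533.1 = 80.83 m/s.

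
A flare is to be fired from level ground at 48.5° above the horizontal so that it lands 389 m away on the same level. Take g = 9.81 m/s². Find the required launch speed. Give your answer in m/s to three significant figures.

Level-ground range: R = v₀² sin(2θ)/g, so v₀ = √(gR / sin 2θ).
v₀ = √(9.81 × 389 / sin 97.00°) = √(3816 / 0.9925) = √3844.7 = 62.01 m/s.

62.0 m/s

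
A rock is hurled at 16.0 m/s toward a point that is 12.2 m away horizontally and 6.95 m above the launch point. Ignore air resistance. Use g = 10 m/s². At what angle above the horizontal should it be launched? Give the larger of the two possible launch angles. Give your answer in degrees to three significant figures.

72.1°

Trajectory: y = x tanθ − g x² (1 + tan²θ)/(2v₀²). With x = 12.2, y = 6.95, v₀ = 16.0, g = 10.0:
2.907 tan²θ − 12.2 tanθ + (9.857) = 0.
tanθ = [12.2 ± √(12.2² − 4 × 2.907 × (9.857))] / (2 × 2.907) = (12.2 ± 5.850) / 5.814, giving tanθ = 1.092 or 3.105.
θ = 47.52° or 72.15°; the larger is 72.15°.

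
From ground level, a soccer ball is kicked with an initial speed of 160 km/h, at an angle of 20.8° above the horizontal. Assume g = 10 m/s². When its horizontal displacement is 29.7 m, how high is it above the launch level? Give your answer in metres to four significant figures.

Convert: 160 km/h = 160/3.6 = 44.44 m/s.
Horizontal component vₓ = 44.44 cos 20.8° = 41.55 m/s; vertical v_y0 = 44.44 sin 20.8° = 15.78 m/s.
x = vₓ t ⇒ t = 29.7/41.55 = 0.7148 s.
Height: y = v_y0 t − ½ g t² = 15.78 × 0.7148 − 5.000 × 0.7148² = 11.28 − 2.555 = 8.727 m.

8.727 m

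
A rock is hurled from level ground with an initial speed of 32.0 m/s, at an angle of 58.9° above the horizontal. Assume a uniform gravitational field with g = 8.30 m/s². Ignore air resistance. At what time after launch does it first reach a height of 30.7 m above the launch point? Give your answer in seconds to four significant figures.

Resolve: vₓ = 32.00 cos 58.9° = 16.53 m/s and v_y0 = 32.00 sin 58.9° = 27.40 m/s.
Set y = v_y0 t − ½ g t² = 30.7: 4.150 t² − 27.40 t + 30.7 = 0.
t = [27.40 ± √(27.40² − 2·8.30·30.7)] / 8.30 = (27.40 ± 15.53) / 8.30, so t = 1.430 s or t = 5.172 s.
The first (ascending) time is 1.430 s.

1.430 s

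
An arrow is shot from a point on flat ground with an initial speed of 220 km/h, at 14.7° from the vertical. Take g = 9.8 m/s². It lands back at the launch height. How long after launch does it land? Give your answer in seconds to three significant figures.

Convert: 220 km/h = 220/3.6 = 61.11 m/s.
Resolve: vₓ = 61.11 sin 14.7° = 15.51 m/s and v_y0 = 61.11 cos 14.7° = 59.11 m/s.
It returns to y = 0 when t = 2 v_y0 / g = 2(59.11)/9.80 = 12.06 s.

12.1 s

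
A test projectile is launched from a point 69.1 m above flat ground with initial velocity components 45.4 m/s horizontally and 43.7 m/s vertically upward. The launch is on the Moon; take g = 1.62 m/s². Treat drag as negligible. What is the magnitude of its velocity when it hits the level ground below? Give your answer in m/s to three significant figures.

Vertical motion (up positive, ground at y = 0): 0.8100 t² − (43.70) t − 69.1 = 0, so t = (43.70 + √(43.70² + 2·1.62·69.1)) / 1.62 = (43.70 + 46.19) / 1.62 = 55.49 s.
Vertical velocity at impact: v_y = v_y0 − g t = 43.70 − 1.62 × 55.49 = −46.19 m/s.
Speed: |v| = √(vₓ² + v_y²) = √(45.40² + 46.19²) = 64.77 m/s.

64.8 m/s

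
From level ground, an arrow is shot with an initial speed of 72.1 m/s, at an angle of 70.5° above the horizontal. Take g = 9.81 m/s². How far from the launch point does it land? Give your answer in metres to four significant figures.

vₓ = 72.10 cos 70.5° = 24.07 m/s; v_y0 = 72.10 sin 70.5° = 67.96 m/s.
Flight time T = 2 v_y0 / g = 13.86 s.
Range: R = vₓ T = 24.07 × 13.86 = 333.5 m.

333.5 m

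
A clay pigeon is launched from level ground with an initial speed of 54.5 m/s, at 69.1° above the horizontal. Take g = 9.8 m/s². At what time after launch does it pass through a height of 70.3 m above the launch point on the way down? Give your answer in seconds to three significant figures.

8.75 s

vₓ = 54.50 cos 69.1° = 19.44 m/s; v_y0 = 54.50 sin 69.1° = 50.91 m/s.
Require v_y0 t − ½ g t² = 70.3, i.e. 4.900 t² − 50.91 t + 70.3 = 0.
t = [50.91 ± √(50.91² − 2·9.80·70.3)] / 9.80 = (50.91 ± 34.85) / 9.80, so t = 1.639 s or t = 8.751 s.
The descending-branch root is 8.751 s.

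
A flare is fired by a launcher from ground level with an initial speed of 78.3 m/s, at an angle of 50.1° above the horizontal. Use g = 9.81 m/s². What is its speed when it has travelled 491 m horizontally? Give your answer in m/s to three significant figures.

61.7 m/s

Resolve: vₓ = 78.30 cos 50.1° = 50.23 m/s and v_y0 = 78.30 sin 50.1° = 60.07 m/s.
At x = 491 m, t = x/vₓ = 491/50.23 = 9.776 s.
Vertical velocity there: v_y = v_y0 − g t = 60.07 − 9.81 × 9.776 = −35.83 m/s.
Speed: √(vₓ² + v_y²) = √(50.23² + 35.83²) = 61.70 m/s.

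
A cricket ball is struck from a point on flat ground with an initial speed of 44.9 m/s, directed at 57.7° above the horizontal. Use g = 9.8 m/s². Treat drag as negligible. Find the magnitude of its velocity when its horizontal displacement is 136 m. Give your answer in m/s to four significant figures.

29.75 m/s

Horizontal component vₓ = 44.90 cos 57.7° = 23.99 m/s; vertical v_y0 = 44.90 sin 57.7° = 37.95 m/s.
At x = 136 m, t = x/vₓ = 136/23.99 = 5.668 s.
Vertical velocity there: v_y = v_y0 − g t = 37.95 − 9.80 × 5.668 = −17.60 m/s.
Speed: √(vₓ² + v_y²) = √(23.99² + 17.60²) = 29.75 m/s.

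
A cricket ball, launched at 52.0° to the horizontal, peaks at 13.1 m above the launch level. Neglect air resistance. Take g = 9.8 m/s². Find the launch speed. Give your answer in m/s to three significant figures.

At the peak v_y = 0, so v_y0 = √(2gH) = √(2 × 9.80 × 13.1) = 16.02 m/s.
v_y0 = v₀ sin θ ⇒ v₀ = 16.02 / sin 52.0° = 20.33 m/s.

20.3 m/s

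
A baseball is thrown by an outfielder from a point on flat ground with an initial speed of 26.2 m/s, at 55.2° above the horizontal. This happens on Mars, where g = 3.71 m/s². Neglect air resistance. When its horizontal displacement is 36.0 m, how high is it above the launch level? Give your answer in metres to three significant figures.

Components: vₓ = 26.20 cos 55.2° = 14.95 m/s, v_y0 = 26.20 sin 55.2° = 21.51 m/s.
Time to reach x = 36.0 m: t = x/vₓ = 36.0/14.95 = 2.408 s.
Height: y = v_y0 t − ½ g t² = 21.51 × 2.408 − 1.855 × 2.408² = 51.80 − 10.75 = 41.04 m.

41.0 m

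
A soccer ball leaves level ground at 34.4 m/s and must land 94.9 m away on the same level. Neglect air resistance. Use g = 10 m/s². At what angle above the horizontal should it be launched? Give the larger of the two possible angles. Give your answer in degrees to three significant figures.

63.3°

R = v₀² sin 2θ / g gives sin 2θ = gR/v₀² = 10.0·94.9/34.4² = 0.8020.
2θ = 53.32° or 180° − 53.32° = 126.7°, so θ = 26.66° or 63.34°.
The larger angle is 63.34°.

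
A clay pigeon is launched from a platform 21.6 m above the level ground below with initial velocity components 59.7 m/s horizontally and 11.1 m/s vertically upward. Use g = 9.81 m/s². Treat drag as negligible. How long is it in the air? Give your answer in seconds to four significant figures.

3.516 s

The projectile lands when y = 21.6 + (11.10) t − ½·9.81·t² = 0. Positive root: t = (11.10 + √(11.10² + 2·9.81·21.6)) / 9.81 = (11.10 + 23.39) / 9.81 = 3.516 s.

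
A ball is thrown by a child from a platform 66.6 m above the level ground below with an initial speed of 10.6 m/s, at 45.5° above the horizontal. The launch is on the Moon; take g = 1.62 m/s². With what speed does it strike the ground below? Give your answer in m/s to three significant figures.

18.1 m/s

Horizontal component vₓ = 10.60 cos 45.5° = 7.430 m/s; vertical v_y0 = 10.60 sin 45.5° = 7.560 m/s.
Vertical motion (up positive, ground at y = 0): 0.8100 t² − (7.560) t − 66.6 = 0, so t = (7.560 + √(7.560² + 2·1.62·66.6)) / 1.62 = (7.560 + 16.52) / 1.62 = 14.87 s.
Vertical velocity at impact: v_y = v_y0 − g t = 7.560 − 1.62 × 14.87 = −16.52 m/s.
Speed: |v| = √(vₓ² + v_y²) = √(7.430² + 16.52²) = 18.11 m/s.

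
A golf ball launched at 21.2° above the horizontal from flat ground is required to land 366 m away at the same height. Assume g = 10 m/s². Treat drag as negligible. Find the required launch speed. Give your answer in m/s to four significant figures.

On level ground R = v₀² sin 2θ / g ⇒ v₀ = √(gR / sin 2θ).
v₀ = √(10.0 × 366 / sin 42.40°) = √(3660 / 0.6743) = √5427.8 = 73.67 m/s.

73.67 m/s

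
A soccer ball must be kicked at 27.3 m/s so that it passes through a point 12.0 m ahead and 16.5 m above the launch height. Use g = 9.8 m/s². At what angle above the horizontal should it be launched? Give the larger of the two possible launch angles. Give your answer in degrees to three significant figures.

84.8°

Trajectory: y = x tanθ − g x² (1 + tan²θ)/(2v₀²). With x = 12.0, y = 16.5, v₀ = 27.3, g = 9.80:
0.9467 tan²θ − 12.0 tanθ + (17.45) = 0.
tanθ = [12.0 ± √(12.0² − 4 × 0.9467 × (17.45))] / (2 × 0.9467) = (12.0 ± 8.828) / 1.893, giving tanθ = 1.675 or 11.00.
θ = 59.17° or 84.81°; the larger is 84.81°.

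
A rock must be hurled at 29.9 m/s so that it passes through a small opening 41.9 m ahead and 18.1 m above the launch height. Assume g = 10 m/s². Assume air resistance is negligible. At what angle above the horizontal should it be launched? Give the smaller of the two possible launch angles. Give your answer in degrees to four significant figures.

Trajectory: y = x tanθ − g x² (1 + tan²θ)/(2v₀²). With x = 41.9, y = 18.1, v₀ = 29.9, g = 10.0:
9.819 tan²θ − 41.9 tanθ + (27.92) = 0.
tanθ = [41.9 ± √(41.9² − 4 × 9.819 × (27.92))] / (2 × 9.819) = (41.9 ± 25.67) / 19.64, giving tanθ = 0.8263 or 3.441.
θ = 39.57° or 73.80°; the smaller is 39.57°.

39.57°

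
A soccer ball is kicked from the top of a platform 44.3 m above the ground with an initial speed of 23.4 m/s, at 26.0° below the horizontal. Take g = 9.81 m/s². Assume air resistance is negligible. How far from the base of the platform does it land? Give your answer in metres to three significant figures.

Components: vₓ = 23.40 cos 26.0° = 21.03 m/s, v_y0 = −10.26 m/s (downward).
The projectile lands when y = 44.3 + (−10.26) t − ½·9.81·t² = 0. Positive root: t = (−10.26 + √(10.26² + 2·9.81·44.3)) / 9.81 = (−10.26 + 31.22) / 9.81 = 2.136 s.
Horizontal distance: R = vₓ t = 21.03 × 2.136 = 44.93 m.

44.9 m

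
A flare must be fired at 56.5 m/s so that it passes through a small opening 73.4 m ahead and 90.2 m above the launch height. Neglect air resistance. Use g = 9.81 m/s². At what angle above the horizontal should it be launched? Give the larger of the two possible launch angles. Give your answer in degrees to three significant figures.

82.1°

Trajectory: y = x tanθ − g x² (1 + tan²θ)/(2v₀²). With x = 73.4, y = 90.2, v₀ = 56.5, g = 9.81:
8.278 tan²θ − 73.4 tanθ + (98.48) = 0.
tanθ = [73.4 ± √(73.4² − 4 × 8.278 × (98.48))] / (2 × 8.278) = (73.4 ± 46.12) / 16.56, giving tanθ = 1.648 or 7.219.
θ = 58.75° or 82.11°; the larger is 82.11°.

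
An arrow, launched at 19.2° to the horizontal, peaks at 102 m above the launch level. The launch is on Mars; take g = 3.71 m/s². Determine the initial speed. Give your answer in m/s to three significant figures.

At the peak v_y = 0, so v_y0 = √(2gH) = √(2 × 3.71 × 102) = 27.51 m/s.
v_y0 = v₀ sin θ ⇒ v₀ = 27.51 / sin 19.2° = 83.65 m/s.

83.7 m/s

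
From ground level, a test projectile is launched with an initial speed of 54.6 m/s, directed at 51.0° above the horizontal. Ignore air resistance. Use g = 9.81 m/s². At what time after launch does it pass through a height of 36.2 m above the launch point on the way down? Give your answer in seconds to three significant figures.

Horizontal component vₓ = 54.60 cos 51.0° = 34.36 m/s; vertical v_y0 = 54.60 sin 51.0° = 42.43 m/s.
Set y = v_y0 t − ½ g t² = 36.2: 4.905 t² − 42.43 t + 36.2 = 0.
t = [42.43 ± √(42.43² − 2·9.81·36.2)] / 9.81 = (42.43 ± 33.02) / 9.81, so t = 0.9596 s or t = 7.691 s.
The descending-branch root is 7.691 s.

7.69 s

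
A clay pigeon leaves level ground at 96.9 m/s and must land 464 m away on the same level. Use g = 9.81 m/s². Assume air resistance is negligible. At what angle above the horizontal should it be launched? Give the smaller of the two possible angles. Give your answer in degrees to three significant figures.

14.5°

Level-ground range R = v₀² sin(2θ)/g ⇒ sin(2θ) = gR/v₀² = 9.81 × 464 / 96.9² = 0.4848.
2θ = 29.00° or 180° − 29.00° = 151.0°, so θ = 14.50° or 75.50°.
The smaller angle is 14.50°.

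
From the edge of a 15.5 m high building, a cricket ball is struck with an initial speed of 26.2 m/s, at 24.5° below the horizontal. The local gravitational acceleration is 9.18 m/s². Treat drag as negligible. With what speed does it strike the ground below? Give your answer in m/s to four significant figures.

Horizontal component vₓ = 26.20 cos 24.5° = 23.84 m/s; vertical v_y0 = −10.86 m/s (downward).
With up positive and y = 0 at the ground: y(t) = 15.5 + (−10.86) t − 4.590 t². Setting y = 0 and taking the positive root: t = [−10.86 + √(10.86² + 2·9.18·15.5)] / 9.18 = (−10.86 + 20.07) / 9.18 = 1.002 s.
Vertical velocity at impact: v_y = v_y0 − g t = −10.86 − 9.18 × 1.002 = −20.07 m/s.
Speed: |v| = √(vₓ² + v_y²) = √(23.84² + 20.07²) = 31.16 m/s.

31.16 m/s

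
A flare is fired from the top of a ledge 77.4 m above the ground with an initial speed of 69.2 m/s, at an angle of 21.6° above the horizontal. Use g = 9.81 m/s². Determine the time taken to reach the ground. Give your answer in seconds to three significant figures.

vₓ = 69.20 cos 21.6° = 64.34 m/s; v_y0 = 69.20 sin 21.6° = 25.47 m/s.
The projectile lands when y = 77.4 + (25.47) t − ½·9.81·t² = 0. Positive root: t = (25.47 + √(25.47² + 2·9.81·77.4)) / 9.81 = (25.47 + 46.56) / 9.81 = 7.343 s.

7.34 s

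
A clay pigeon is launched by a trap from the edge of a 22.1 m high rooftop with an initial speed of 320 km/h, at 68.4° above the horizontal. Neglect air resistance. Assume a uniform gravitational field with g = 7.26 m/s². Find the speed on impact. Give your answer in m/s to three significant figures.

90.7 m/s

Convert: 320 km/h = 320/3.6 = 88.89 m/s.
Horizontal component vₓ = 88.89 cos 68.4° = 32.72 m/s; vertical v_y0 = 88.89 sin 68.4° = 82.65 m/s.
The projectile lands when y = 22.1 + (82.65) t − ½·7.26·t² = 0. Positive root: t = (82.65 + √(82.65² + 2·7.26·22.1)) / 7.26 = (82.65 + 84.57) / 7.26 = 23.03 s.
Vertical velocity at impact: v_y = v_y0 − g t = 82.65 − 7.26 × 23.03 = −84.57 m/s.
Speed: |v| = √(vₓ² + v_y²) = √(32.72² + 84.57²) = 90.68 m/s.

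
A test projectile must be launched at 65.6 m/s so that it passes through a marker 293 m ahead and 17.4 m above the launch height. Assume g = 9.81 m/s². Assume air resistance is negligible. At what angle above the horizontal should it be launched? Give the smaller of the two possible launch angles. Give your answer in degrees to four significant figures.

Trajectory: y = x tanθ − g x² (1 + tan²θ)/(2v₀²). With x = 293, y = 17.4, v₀ = 65.6, g = 9.81:
97.85 tan²θ − 293 tanθ + (115.3) = 0.
tanθ = [293 ± √(293² − 4 × 97.85 × (115.3))] / (2 × 97.85) = (293 ± 201.8) / 195.7, giving tanθ = 0.4658 or 2.529.
θ = 24.98° or 68.42°; the smaller is 24.98°.

24.98°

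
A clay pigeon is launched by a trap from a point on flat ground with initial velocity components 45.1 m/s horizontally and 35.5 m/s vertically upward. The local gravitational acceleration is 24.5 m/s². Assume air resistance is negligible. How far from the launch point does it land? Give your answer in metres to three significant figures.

131 m

Flight time T = 2 v_y0 / g = 2.898 s.
Range: R = vₓ T = 45.10 × 2.898 = 130.7 m.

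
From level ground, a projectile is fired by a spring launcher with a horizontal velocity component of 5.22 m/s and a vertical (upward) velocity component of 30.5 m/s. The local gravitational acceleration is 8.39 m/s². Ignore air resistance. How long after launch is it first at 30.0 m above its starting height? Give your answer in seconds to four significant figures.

Set y = v_y0 t − ½ g t² = 30.0: 4.195 t² − 30.50 t + 30.0 = 0.
t = [30.50 ± √(30.50² − 2·8.39·30.0)] / 8.39 = (30.50 ± 20.66) / 8.39, so t = 1.173 s or t = 6.098 s.
The first (ascending) time is 1.173 s.

1.173 s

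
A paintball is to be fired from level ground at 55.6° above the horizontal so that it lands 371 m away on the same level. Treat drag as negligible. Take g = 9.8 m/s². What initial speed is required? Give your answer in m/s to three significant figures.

62.4 m/s

From R = (v₀² / g) sin 2θ: v₀ = √(gR / sin 2θ).
v₀ = √(9.80 × 371 / sin 111.2°) = √(3636 / 0.9323) = √3899.7 = 62.45 m/s.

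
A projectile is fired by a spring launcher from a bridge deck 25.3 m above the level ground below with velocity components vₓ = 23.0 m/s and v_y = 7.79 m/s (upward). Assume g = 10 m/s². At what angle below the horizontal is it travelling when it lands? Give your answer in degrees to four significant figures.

45.99°

The projectile lands when y = 25.3 + (7.790) t − ½·10.0·t² = 0. Positive root: t = (7.790 + √(7.790² + 2·10.0·25.3)) / 10.0 = (7.790 + 23.81) / 10.0 = 3.160 s.
At impact: v_y = v_y0 − g t = −23.81 m/s; vₓ = 23.00 m/s.
Angle below horizontal: arctan(|v_y|/vₓ) = arctan(23.81/23.00) = 45.99°.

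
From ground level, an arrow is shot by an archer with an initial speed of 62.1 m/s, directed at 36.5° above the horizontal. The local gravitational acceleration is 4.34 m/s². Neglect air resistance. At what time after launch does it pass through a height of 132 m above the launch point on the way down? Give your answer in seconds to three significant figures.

Components: vₓ = 62.10 cos 36.5° = 49.92 m/s, v_y0 = 62.10 sin 36.5° = 36.94 m/s.
Require v_y0 t − ½ g t² = 132, i.e. 2.170 t² − 36.94 t + 132 = 0.
t = [36.94 ± √(36.94² − 2·4.34·132)] / 4.34 = (36.94 ± 14.79) / 4.34, so t = 5.104 s or t = 11.92 s.
The descending-branch root is 11.92 s.

11.9 s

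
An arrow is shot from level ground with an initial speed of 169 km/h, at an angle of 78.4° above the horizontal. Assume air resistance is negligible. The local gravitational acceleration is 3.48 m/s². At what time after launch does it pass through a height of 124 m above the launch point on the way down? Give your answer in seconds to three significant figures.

23.4 s

Convert: 169 km/h = 169/3.6 = 46.94 m/s.
Horizontal component vₓ = 46.94 cos 78.4° = 9.439 m/s; vertical v_y0 = 46.94 sin 78.4° = 45.99 m/s.
Set y = v_y0 t − ½ g t² = 124: 1.740 t² − 45.99 t + 124 = 0.
t = [45.99 ± √(45.99² − 2·3.48·124)] / 3.48 = (45.99 ± 35.38) / 3.48, so t = 3.048 s or t = 23.38 s.
The descending-branch root is 23.38 s.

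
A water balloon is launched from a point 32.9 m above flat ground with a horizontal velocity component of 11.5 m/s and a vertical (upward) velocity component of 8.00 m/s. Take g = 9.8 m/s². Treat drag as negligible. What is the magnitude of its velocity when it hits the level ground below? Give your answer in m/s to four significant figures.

29.00 m/s

Vertical motion (up positive, ground at y = 0): 4.900 t² − (8.000) t − 32.9 = 0, so t = (8.000 + √(8.000² + 2·9.80·32.9)) / 9.80 = (8.000 + 26.62) / 9.80 = 3.533 s.
Vertical velocity at impact: v_y = v_y0 − g t = 8.000 − 9.80 × 3.533 = −26.62 m/s.
Speed: |v| = √(vₓ² + v_y²) = √(11.50² + 26.62²) = 29.00 m/s.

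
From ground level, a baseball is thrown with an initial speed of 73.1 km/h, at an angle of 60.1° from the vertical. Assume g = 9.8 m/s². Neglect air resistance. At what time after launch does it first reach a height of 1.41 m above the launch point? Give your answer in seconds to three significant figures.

0.150 s

Convert: 73.1 km/h = 73.1/3.6 = 20.31 m/s.
Horizontal component vₓ = 20.31 sin 60.1° = 17.60 m/s; vertical v_y0 = 20.31 cos 60.1° = 10.12 m/s.
Require v_y0 t − ½ g t² = 1.41, i.e. 4.900 t² − 10.12 t + 1.41 = 0.
t = [10.12 ± √(10.12² − 2·9.80·1.41)] / 9.80 = (10.12 ± 8.650) / 9.80, so t = 0.1502 s or t = 1.916 s.
The first (ascending) time is 0.1502 s.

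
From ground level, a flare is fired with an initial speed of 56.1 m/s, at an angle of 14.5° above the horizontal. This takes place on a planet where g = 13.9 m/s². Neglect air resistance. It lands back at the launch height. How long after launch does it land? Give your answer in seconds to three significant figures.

Resolve: vₓ = 56.10 cos 14.5° = 54.31 m/s and v_y0 = 56.10 sin 14.5° = 14.05 m/s.
Time of flight on level ground: T = 2 v_y0 / g = 2 × 14.05 / 13.9 = 2.021 s.

2.02 s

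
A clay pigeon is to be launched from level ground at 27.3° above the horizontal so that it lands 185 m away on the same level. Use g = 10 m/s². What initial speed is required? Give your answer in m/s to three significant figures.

From R = (v₀² / g) sin 2θ: v₀ = √(gR / sin 2θ).
v₀ = √(10.0 × 185 / sin 54.60°) = √(1850 / 0.8151) = √2269.6 = 47.64 m/s.

47.6 m/s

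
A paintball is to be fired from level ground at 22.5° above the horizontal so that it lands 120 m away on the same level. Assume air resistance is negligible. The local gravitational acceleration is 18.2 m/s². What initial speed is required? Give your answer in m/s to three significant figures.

55.6 m/s

From R = (v₀² / g) sin 2θ: v₀ = √(gR / sin 2θ).
v₀ = √(18.2 × 120 / sin 45.00°) = √(2184 / 0.7071) = √3088.6 = 55.58 m/s.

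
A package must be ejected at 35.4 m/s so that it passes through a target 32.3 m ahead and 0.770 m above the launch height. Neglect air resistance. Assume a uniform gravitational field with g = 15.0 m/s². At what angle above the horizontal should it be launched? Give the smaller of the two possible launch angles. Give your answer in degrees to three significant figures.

Trajectory: y = x tanθ − g x² (1 + tan²θ)/(2v₀²). With x = 32.3, y = 0.770, v₀ = 35.4, g = 15.0:
6.244 tan²θ − 32.3 tanθ + (7.014) = 0.
tanθ = [32.3 ± √(32.3² − 4 × 6.244 × (7.014))] / (2 × 6.244) = (32.3 ± 29.46) / 12.49, giving tanθ = 0.2271 or 4.946.
θ = 12.80° or 78.57°; the smaller is 12.80°.

12.8°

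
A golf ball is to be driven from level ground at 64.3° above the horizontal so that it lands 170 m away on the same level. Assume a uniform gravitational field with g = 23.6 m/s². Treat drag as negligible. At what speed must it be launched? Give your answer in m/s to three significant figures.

71.6 m/s

From R = (v₀² / g) sin 2θ: v₀ = √(gR / sin 2θ).
v₀ = √(23.6 × 170 / sin 128.6°) = √(4012 / 0.7815) = √5133.6 = 71.65 m/s.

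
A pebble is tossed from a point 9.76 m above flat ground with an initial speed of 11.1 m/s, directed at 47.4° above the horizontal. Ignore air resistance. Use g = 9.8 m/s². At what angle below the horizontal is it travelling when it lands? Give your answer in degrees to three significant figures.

Horizontal component vₓ = 11.10 cos 47.4° = 7.513 m/s; vertical v_y0 = 11.10 sin 47.4° = 8.171 m/s.
The projectile lands when y = 9.76 + (8.171) t − ½·9.80·t² = 0. Positive root: t = (8.171 + √(8.171² + 2·9.80·9.76)) / 9.80 = (8.171 + 16.06) / 9.80 = 2.473 s.
At impact: v_y = v_y0 − g t = −16.06 m/s; vₓ = 7.513 m/s.
Angle below horizontal: arctan(|v_y|/vₓ) = arctan(16.06/7.513) = 64.93°.

64.9°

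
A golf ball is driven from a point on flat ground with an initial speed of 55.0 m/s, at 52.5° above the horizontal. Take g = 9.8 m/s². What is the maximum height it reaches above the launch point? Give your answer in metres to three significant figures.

97.1 m

Resolve: vₓ = 55.00 cos 52.5° = 33.48 m/s and v_y0 = 55.00 sin 52.5° = 43.63 m/s.
Maximum height: H = v_y0² / (2g) = 43.63² / (2 × 9.80) = 97.14 m.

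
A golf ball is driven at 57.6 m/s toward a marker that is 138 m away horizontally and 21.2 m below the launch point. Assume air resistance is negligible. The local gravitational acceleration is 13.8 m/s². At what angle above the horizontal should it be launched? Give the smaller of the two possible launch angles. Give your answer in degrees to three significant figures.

7.91°

Trajectory: y = x tanθ − g x² (1 + tan²θ)/(2v₀²). With x = 138, y = −21.2, v₀ = 57.6, g = 13.8:
39.61 tan²θ − 138 tanθ + (18.41) = 0.
tanθ = [138 ± √(138² − 4 × 39.61 × (18.41))] / (2 × 39.61) = (138 ± 127.0) / 79.21, giving tanθ = 0.1389 or 3.345.
θ = 7.909° or 73.36°; the smaller is 7.909°.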